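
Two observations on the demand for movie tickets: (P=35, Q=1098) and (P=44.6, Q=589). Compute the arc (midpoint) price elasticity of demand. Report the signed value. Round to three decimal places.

ΔQ = 589 − 1098 = -509; ΔP = 44.6 − 35 = 9.6.
Midpoints: P̄ = 39.80, Q̄ = 843.5.
ε = (ΔQ/ΔP)(P̄/Q̄) = (-509/9.6)(39.80/843.5).

-2.502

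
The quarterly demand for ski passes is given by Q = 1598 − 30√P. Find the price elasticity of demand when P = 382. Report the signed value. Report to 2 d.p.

At P = 382, Q = 1011.655.
dQ/dP = −30/(2√P) = -0.767.
ε = (dQ/dP)(P/Q) = (-0.767)(382/1011.655).

-0.29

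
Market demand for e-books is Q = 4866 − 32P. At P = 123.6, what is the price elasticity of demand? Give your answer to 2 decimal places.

At P = 123.6, Q = 910.800.
dQ/dP = −32.
ε = (dQ/dP)(P/Q) = (-32)(123.6/910.800).

-4.34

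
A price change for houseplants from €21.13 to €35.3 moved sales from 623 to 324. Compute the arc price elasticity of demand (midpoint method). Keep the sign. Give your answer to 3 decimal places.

ΔQ = 324 − 623 = -299; ΔP = 35.3 − 21.13 = 14.17.
Midpoints: P̄ = 28.21, Q̄ = 473.5.
ε = (ΔQ/ΔP)(P̄/Q̄) = (-299/14.17)(28.21/473.5).

-1.257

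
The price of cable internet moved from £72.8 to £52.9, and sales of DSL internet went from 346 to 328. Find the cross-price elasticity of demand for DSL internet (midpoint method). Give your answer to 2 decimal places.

0.17

ΔQ_x = 328 − 346 = -18; ΔP_y = 52.9 − 72.8 = -19.9.
Midpoints: P̄_y = 62.85, Q̄_x = 337.0.
ε_xy = (ΔQ_x/ΔP_y)(P̄_y/Q̄_x) = (-18/-19.9)(62.85/337.0).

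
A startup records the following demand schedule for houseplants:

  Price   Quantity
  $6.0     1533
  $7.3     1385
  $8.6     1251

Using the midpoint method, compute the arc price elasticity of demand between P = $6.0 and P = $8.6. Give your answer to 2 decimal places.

At P = 6.0, Q = 1533; at P = 8.6, Q = 1251.
ΔQ = -282, ΔP = 2.6. Midpoints: P̄ = 7.30, Q̄ = 1392.0.
ε = (ΔQ/ΔP)(P̄/Q̄) = (-282/2.6)(7.30/1392.0).

-0.57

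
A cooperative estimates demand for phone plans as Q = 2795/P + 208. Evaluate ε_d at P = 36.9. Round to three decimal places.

At P = 36.9, Q = 283.745.
dQ/dP = −2795/P² = -2.053.
ε = (dQ/dP)(P/Q) = (-2.053)(36.9/283.745).

-0.267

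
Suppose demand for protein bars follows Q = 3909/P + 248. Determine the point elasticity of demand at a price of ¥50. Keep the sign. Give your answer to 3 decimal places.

-0.240

At P = 50, Q = 326.180.
dQ/dP = −3909/P² = -1.564.
ε = (dQ/dP)(P/Q) = (-1.564)(50/326.180).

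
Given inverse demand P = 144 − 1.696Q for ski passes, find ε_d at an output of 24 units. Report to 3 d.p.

At Q = 24, P = 144 − 1.696(24) = 103.30.
dP/dQ = −1.696, so dQ/dP = 1/(−1.696) = -0.590.
ε = (dQ/dP)(P/Q) = (-0.590)(103.30/24).

-2.538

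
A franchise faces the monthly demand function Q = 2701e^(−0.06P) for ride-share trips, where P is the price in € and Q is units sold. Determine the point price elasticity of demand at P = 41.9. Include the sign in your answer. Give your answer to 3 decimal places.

-2.514

At P = 41.9, Q = 218.629.
dQ/dP = −0.06·2701e^(−0.06P) = −0.06Q = -13.118.
ε = (dQ/dP)(P/Q) = (-13.118)(41.9/218.629).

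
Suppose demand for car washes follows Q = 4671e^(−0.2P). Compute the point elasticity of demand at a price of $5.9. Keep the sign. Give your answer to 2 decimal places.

-1.18

At P = 5.9, Q = 1435.299.
dQ/dP = −0.2·4671e^(−0.2P) = −0.2Q = -287.060.
ε = (dQ/dP)(P/Q) = (-287.060)(5.9/1435.299).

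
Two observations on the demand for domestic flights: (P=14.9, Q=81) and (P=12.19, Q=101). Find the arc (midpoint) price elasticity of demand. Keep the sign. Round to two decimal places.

-1.10

ΔQ = 101 − 81 = 20; ΔP = 12.19 − 14.9 = -2.71.
Midpoints: P̄ = 13.54, Q̄ = 91.0.
ε = (ΔQ/ΔP)(P̄/Q̄) = (20/-2.71)(13.54/91.0).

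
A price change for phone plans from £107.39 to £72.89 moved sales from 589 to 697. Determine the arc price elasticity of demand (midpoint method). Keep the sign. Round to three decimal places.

-0.439

ΔQ = 697 − 589 = 108; ΔP = 72.89 − 107.39 = -34.5.
Midpoints: P̄ = 90.14, Q̄ = 643.0.
ε = (ΔQ/ΔP)(P̄/Q̄) = (108/-34.5)(90.14/643.0).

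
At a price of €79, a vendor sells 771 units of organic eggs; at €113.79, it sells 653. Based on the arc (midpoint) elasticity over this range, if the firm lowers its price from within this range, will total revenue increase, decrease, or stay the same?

Arc ε = (-118/34.79)(96.40/712.0) ≈ -0.459.
|ε| = 0.46 < 1, so demand is inelastic. A price cut therefore reduces total revenue.

decrease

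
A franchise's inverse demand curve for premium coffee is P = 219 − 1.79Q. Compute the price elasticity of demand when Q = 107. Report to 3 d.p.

At Q = 107, P = 219 − 1.79(107) = 27.47.
dP/dQ = −1.79, so dQ/dP = 1/(−1.79) = -0.559.
ε = (dQ/dP)(P/Q) = (-0.559)(27.47/107).

-0.143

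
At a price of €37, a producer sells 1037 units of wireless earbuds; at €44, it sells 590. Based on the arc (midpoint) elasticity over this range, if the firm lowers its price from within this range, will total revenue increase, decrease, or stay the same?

increase

Arc ε = (-447/7)(40.50/813.5) ≈ -3.179.
|ε| = 3.18 > 1, so demand is elastic. A price cut therefore raises total revenue.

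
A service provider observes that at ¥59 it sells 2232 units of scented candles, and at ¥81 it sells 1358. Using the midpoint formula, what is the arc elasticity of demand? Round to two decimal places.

-1.55

ΔQ = 1358 − 2232 = -874; ΔP = 81 − 59 = 22.
Midpoints: P̄ = 70.00, Q̄ = 1795.0.
ε = (ΔQ/ΔP)(P̄/Q̄) = (-874/22)(70.00/1795.0).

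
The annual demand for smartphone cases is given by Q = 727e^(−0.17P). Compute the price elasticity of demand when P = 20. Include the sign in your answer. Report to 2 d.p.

At P = 20, Q = 24.262.
dQ/dP = −0.17·727e^(−0.17P) = −0.17Q = -4.125.
ε = (dQ/dP)(P/Q) = (-4.125)(20/24.262).

-3.40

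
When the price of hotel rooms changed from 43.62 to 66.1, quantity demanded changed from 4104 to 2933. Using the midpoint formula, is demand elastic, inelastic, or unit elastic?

inelastic

Arc ε ≈ -0.812.
|ε| = 0.81 < 1.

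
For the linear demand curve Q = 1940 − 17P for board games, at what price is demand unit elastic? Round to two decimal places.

For linear demand Q = a − bP, ε = −bP/(a − bP). |ε| = 1 when bP = a − bP, i.e. P = a/(2b).
P = 1940/(2·17) = 1940/34 = 57.0588.

57.06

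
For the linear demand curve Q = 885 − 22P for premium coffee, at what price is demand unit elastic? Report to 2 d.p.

20.11

For linear demand Q = a − bP, ε = −bP/(a − bP). |ε| = 1 when bP = a − bP, i.e. P = a/(2b).
P = 885/(2·22) = 885/44 = 20.1136.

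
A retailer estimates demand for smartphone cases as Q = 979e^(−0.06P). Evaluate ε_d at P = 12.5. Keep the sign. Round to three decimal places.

-0.750

At P = 12.5, Q = 462.447.
dQ/dP = −0.06·979e^(−0.06P) = −0.06Q = -27.747.
ε = (dQ/dP)(P/Q) = (-27.747)(12.5/462.447).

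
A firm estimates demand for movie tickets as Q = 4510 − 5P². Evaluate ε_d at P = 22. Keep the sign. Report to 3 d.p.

-2.316

At P = 22, Q = 2090.
dQ/dP = −10P = -220.
ε = (dQ/dP)(P/Q) = (-220)(22/2090).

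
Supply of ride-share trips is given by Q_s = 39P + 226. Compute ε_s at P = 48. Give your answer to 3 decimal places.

0.892

At P = 48, Q_s = 2098.
dQ_s/dP = 39.
ε_s = (dQ_s/dP)(P/Q_s) = (39)(48/2098).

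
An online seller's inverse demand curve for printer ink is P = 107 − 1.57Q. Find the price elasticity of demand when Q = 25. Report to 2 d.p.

-1.73

At Q = 25, P = 107 − 1.57(25) = 67.75.
dP/dQ = −1.57, so dQ/dP = 1/(−1.57) = -0.637.
ε = (dQ/dP)(P/Q) = (-0.637)(67.75/25).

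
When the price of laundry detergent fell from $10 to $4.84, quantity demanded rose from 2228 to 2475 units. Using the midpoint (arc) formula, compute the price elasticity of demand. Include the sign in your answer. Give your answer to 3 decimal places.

-0.151

ΔQ = 2475 − 2228 = 247; ΔP = 4.84 − 10 = -5.16.
Midpoints: P̄ = 7.42, Q̄ = 2351.5.
ε = (ΔQ/ΔP)(P̄/Q̄) = (247/-5.16)(7.42/2351.5).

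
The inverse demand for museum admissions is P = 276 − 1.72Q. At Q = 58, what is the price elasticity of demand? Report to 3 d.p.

-1.767

At Q = 58, P = 276 − 1.72(58) = 176.24.
dP/dQ = −1.72, so dQ/dP = 1/(−1.72) = -0.581.
ε = (dQ/dP)(P/Q) = (-0.581)(176.24/58).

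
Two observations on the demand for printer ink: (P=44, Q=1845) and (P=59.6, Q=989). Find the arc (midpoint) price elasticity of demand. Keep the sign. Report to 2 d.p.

-2.01

ΔQ = 989 − 1845 = -856; ΔP = 59.6 − 44 = 15.6.
Midpoints: P̄ = 51.80, Q̄ = 1417.0.
ε = (ΔQ/ΔP)(P̄/Q̄) = (-856/15.6)(51.80/1417.0).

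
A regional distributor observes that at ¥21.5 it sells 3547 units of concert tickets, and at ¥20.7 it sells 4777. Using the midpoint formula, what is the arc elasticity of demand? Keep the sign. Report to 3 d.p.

ΔQ = 4777 − 3547 = 1230; ΔP = 20.7 − 21.5 = -0.8.
Midpoints: P̄ = 21.10, Q̄ = 4162.0.
ε = (ΔQ/ΔP)(P̄/Q̄) = (1230/-0.8)(21.10/4162.0).

-7.795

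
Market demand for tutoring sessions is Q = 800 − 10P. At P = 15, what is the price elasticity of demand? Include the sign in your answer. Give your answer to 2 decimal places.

-0.23

At P = 15, Q = 650.
dQ/dP = −10.
ε = (dQ/dP)(P/Q) = (-10)(15/650).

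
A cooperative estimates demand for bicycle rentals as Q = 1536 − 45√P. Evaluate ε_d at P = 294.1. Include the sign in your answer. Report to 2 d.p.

At P = 294.1, Q = 764.280.
dQ/dP = −45/(2√P) = -1.312.
ε = (dQ/dP)(P/Q) = (-1.312)(294.1/764.280).
|ε| < 1, so demand is inelastic at this price.

-0.50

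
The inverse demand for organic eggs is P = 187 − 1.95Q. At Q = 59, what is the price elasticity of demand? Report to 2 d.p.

At Q = 59, P = 187 − 1.95(59) = 71.95.
dP/dQ = −1.95, so dQ/dP = 1/(−1.95) = -0.513.
ε = (dQ/dP)(P/Q) = (-0.513)(71.95/59).

-0.63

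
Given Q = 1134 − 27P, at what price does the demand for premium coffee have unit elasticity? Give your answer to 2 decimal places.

For linear demand Q = a − bP, ε = −bP/(a − bP). |ε| = 1 when bP = a − bP, i.e. P = a/(2b).
P = 1134/(2·27) = 1134/54 = 21.0000.

21.00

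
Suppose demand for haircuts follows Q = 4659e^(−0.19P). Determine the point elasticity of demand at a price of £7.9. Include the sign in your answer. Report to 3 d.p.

-1.501

At P = 7.9, Q = 1038.524.
dQ/dP = −0.19·4659e^(−0.19P) = −0.19Q = -197.320.
ε = (dQ/dP)(P/Q) = (-197.320)(7.9/1038.524).
|ε| > 1, so demand is elastic at this price.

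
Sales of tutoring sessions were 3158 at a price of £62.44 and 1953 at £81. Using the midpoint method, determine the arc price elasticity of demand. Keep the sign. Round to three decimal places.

-1.822

ΔQ = 1953 − 3158 = -1205; ΔP = 81 − 62.44 = 18.56.
Midpoints: P̄ = 71.72, Q̄ = 2555.5.
ε = (ΔQ/ΔP)(P̄/Q̄) = (-1205/18.56)(71.72/2555.5).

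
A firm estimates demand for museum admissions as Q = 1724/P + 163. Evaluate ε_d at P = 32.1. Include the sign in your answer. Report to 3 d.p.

-0.248

At P = 32.1, Q = 216.707.
dQ/dP = −1724/P² = -1.673.
ε = (dQ/dP)(P/Q) = (-1.673)(32.1/216.707).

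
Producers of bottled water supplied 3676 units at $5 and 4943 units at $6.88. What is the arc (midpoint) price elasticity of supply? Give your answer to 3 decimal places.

0.929

ΔQ = 4943 − 3676 = 1267; ΔP = 6.88 − 5 = 1.88.
Midpoints: P̄ = 5.94, Q̄ = 4309.5.
ε_s = (ΔQ/ΔP)(P̄/Q̄) = (1267/1.88)(5.94/4309.5).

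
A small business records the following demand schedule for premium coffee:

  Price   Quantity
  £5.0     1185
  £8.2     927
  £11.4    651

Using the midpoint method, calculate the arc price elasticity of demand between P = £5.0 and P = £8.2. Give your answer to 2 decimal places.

At P = 5.0, Q = 1185; at P = 8.2, Q = 927.
ΔQ = -258, ΔP = 3.2. Midpoints: P̄ = 6.60, Q̄ = 1056.0.
ε = (ΔQ/ΔP)(P̄/Q̄) = (-258/3.2)(6.60/1056.0).

-0.50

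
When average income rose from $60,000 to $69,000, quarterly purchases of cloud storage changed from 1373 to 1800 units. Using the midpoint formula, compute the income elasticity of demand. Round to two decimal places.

1.93

ΔQ = 427, ΔI = 9000. Midpoints: Ī = 64,500, Q̄ = 1586.5.
ε_I = (ΔQ/ΔI)(Ī/Q̄) = (427/9000)(64500/1586.5).
ε_I > 0, so the good is normal.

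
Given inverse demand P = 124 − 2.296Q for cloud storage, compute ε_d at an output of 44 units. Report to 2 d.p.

-0.23

At Q = 44, P = 124 − 2.296(44) = 22.98.
dP/dQ = −2.296, so dQ/dP = 1/(−2.296) = -0.436.
ε = (dQ/dP)(P/Q) = (-0.436)(22.98/44).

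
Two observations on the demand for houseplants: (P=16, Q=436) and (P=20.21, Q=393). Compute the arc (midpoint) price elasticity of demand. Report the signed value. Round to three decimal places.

-0.446

ΔQ = 393 − 436 = -43; ΔP = 20.21 − 16 = 4.21.
Midpoints: P̄ = 18.11, Q̄ = 414.5.
ε = (ΔQ/ΔP)(P̄/Q̄) = (-43/4.21)(18.11/414.5).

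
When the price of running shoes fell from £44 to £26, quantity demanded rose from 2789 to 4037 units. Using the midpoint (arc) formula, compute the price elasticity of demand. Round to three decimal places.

ΔQ = 4037 − 2789 = 1248; ΔP = 26 − 44 = -18.
Midpoints: P̄ = 35.00, Q̄ = 3413.0.
ε = (ΔQ/ΔP)(P̄/Q̄) = (1248/-18)(35.00/3413.0).

-0.711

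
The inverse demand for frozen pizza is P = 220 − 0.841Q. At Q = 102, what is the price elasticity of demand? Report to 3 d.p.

-1.565

At Q = 102, P = 220 − 0.841(102) = 134.22.
dP/dQ = −0.841, so dQ/dP = 1/(−0.841) = -1.189.
ε = (dQ/dP)(P/Q) = (-1.189)(134.22/102).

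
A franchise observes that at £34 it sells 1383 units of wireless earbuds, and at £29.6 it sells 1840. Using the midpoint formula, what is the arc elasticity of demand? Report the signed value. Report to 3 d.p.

-2.050

ΔQ = 1840 − 1383 = 457; ΔP = 29.6 − 34 = -4.4.
Midpoints: P̄ = 31.80, Q̄ = 1611.5.
ε = (ΔQ/ΔP)(P̄/Q̄) = (457/-4.4)(31.80/1611.5).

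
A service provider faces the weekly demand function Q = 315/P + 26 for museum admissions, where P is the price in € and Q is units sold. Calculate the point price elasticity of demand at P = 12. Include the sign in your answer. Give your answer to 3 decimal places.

At P = 12, Q = 52.250.
dQ/dP = −315/P² = -2.188.
ε = (dQ/dP)(P/Q) = (-2.188)(12/52.250).
|ε| < 1, so demand is inelastic at this price.

-0.502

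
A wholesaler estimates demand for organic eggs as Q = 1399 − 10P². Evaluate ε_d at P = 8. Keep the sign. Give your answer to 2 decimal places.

-1.69

At P = 8, Q = 759.
dQ/dP = −20P = -160.
ε = (dQ/dP)(P/Q) = (-160)(8/759).
|ε| > 1, so demand is elastic at this price.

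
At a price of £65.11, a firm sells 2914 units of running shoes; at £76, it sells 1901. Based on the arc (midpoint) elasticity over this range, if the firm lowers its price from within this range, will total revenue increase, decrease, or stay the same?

increase

Arc ε = (-1013/10.89)(70.56/2407.5) ≈ -2.726.
|ε| = 2.73 > 1, so demand is elastic. A price cut therefore raises total revenue.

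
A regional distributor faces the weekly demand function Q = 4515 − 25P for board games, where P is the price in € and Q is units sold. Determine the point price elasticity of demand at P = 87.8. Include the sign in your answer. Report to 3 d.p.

-0.946

At P = 87.8, Q = 2320.
dQ/dP = −25.
ε = (dQ/dP)(P/Q) = (-25)(87.8/2320).
|ε| < 1, so demand is inelastic at this price.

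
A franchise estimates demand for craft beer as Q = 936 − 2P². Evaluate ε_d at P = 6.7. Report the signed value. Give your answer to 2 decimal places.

At P = 6.7, Q = 846.220.
dQ/dP = −4P = -26.800.
ε = (dQ/dP)(P/Q) = (-26.800)(6.7/846.220).
|ε| < 1, so demand is inelastic at this price.

-0.21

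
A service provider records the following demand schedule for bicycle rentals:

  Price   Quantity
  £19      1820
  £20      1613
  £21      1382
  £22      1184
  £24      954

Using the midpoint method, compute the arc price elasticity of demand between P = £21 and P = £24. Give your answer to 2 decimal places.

-2.75

At P = 21, Q = 1382; at P = 24, Q = 954.
ΔQ = -428, ΔP = 3. Midpoints: P̄ = 22.50, Q̄ = 1168.0.
ε = (ΔQ/ΔP)(P̄/Q̄) = (-428/3)(22.50/1168.0).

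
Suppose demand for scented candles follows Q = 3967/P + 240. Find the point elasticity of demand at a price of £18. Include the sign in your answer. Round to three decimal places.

At P = 18, Q = 460.389.
dQ/dP = −3967/P² = -12.244.
ε = (dQ/dP)(P/Q) = (-12.244)(18/460.389).

-0.479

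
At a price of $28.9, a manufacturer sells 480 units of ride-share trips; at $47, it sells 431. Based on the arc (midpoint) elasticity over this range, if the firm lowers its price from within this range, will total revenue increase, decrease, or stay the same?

Arc ε = (-49/18.1)(37.95/455.5) ≈ -0.226.
|ε| = 0.23 < 1, so demand is inelastic. A price cut therefore reduces total revenue.

decrease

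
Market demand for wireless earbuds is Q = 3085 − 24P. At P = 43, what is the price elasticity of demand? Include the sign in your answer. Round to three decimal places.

At P = 43, Q = 2053.
dQ/dP = −24.
ε = (dQ/dP)(P/Q) = (-24)(43/2053).
|ε| < 1, so demand is inelastic at this price.

-0.503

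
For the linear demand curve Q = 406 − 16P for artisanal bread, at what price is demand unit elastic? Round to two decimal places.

12.69

For linear demand Q = a − bP, ε = −bP/(a − bP). |ε| = 1 when bP = a − bP, i.e. P = a/(2b).
P = 406/(2·16) = 406/32 = 12.6875.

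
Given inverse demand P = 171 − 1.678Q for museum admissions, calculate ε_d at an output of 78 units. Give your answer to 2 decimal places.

At Q = 78, P = 171 − 1.678(78) = 40.12.
dP/dQ = −1.678, so dQ/dP = 1/(−1.678) = -0.596.
ε = (dQ/dP)(P/Q) = (-0.596)(40.12/78).

-0.31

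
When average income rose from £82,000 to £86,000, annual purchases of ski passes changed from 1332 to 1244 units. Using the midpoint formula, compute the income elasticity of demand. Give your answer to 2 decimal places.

ΔQ = -88, ΔI = 4000. Midpoints: Ī = 84,000, Q̄ = 1288.0.
ε_I = (ΔQ/ΔI)(Ī/Q̄) = (-88/4000)(84000/1288.0).

-1.43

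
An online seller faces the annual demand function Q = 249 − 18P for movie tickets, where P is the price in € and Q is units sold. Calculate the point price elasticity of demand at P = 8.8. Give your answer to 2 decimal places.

At P = 8.8, Q = 90.600.
dQ/dP = −18.
ε = (dQ/dP)(P/Q) = (-18)(8.8/90.600).
|ε| > 1, so demand is elastic at this price.

-1.75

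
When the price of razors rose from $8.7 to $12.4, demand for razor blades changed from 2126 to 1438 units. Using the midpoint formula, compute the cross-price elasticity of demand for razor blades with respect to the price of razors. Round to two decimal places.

ΔQ_x = 1438 − 2126 = -688; ΔP_y = 12.4 − 8.7 = 3.7.
Midpoints: P̄_y = 10.55, Q̄_x = 1782.0.
ε_xy = (ΔQ_x/ΔP_y)(P̄_y/Q̄_x) = (-688/3.7)(10.55/1782.0).

-1.10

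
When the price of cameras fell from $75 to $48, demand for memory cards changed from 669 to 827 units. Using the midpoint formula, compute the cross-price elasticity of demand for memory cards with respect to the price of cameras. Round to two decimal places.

ΔQ_x = 827 − 669 = 158; ΔP_y = 48 − 75 = -27.
Midpoints: P̄_y = 61.50, Q̄_x = 748.0.
ε_xy = (ΔQ_x/ΔP_y)(P̄_y/Q̄_x) = (158/-27)(61.50/748.0).
ε_xy < 0, so the goods are complements.

-0.48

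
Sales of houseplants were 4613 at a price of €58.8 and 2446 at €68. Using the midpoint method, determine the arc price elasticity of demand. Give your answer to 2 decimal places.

-4.23

ΔQ = 2446 − 4613 = -2167; ΔP = 68 − 58.8 = 9.2.
Midpoints: P̄ = 63.40, Q̄ = 3529.5.
ε = (ΔQ/ΔP)(P̄/Q̄) = (-2167/9.2)(63.40/3529.5).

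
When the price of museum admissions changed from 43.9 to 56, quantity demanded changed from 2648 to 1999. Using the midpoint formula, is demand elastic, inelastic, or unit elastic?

elastic

Arc ε ≈ -1.153.
|ε| = 1.15 > 1.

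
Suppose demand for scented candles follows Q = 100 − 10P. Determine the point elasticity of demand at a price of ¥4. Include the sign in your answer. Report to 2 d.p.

At P = 4, Q = 60.
dQ/dP = −10.
ε = (dQ/dP)(P/Q) = (-10)(4/60).

-0.67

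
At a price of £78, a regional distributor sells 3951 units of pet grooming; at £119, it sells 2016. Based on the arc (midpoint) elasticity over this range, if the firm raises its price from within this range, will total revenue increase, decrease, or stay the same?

Arc ε = (-1935/41)(98.50/2983.5) ≈ -1.558.
|ε| = 1.56 > 1, so demand is elastic. A price rise therefore reduces total revenue.

decrease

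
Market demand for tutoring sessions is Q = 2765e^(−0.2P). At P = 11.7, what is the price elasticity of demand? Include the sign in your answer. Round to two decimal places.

-2.34

At P = 11.7, Q = 266.346.
dQ/dP = −0.2·2765e^(−0.2P) = −0.2Q = -53.269.
ε = (dQ/dP)(P/Q) = (-53.269)(11.7/266.346).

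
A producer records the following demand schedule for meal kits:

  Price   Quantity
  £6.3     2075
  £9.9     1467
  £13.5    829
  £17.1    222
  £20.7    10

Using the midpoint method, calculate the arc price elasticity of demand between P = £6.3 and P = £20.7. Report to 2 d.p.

-1.86

At P = 6.3, Q = 2075; at P = 20.7, Q = 10.
ΔQ = -2065, ΔP = 14.4. Midpoints: P̄ = 13.50, Q̄ = 1042.5.
ε = (ΔQ/ΔP)(P̄/Q̄) = (-2065/14.4)(13.50/1042.5).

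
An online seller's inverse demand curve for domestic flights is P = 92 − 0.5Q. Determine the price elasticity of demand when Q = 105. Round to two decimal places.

-0.75

At Q = 105, P = 92 − 0.5(105) = 39.50.
dP/dQ = −0.5, so dQ/dP = 1/(−0.5) = -2.000.
ε = (dQ/dP)(P/Q) = (-2.000)(39.50/105).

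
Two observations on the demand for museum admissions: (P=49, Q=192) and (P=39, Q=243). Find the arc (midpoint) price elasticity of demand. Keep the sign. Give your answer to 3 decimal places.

ΔQ = 243 − 192 = 51; ΔP = 39 − 49 = -10.
Midpoints: P̄ = 44.00, Q̄ = 217.5.
ε = (ΔQ/ΔP)(P̄/Q̄) = (51/-10)(44.00/217.5).

-1.032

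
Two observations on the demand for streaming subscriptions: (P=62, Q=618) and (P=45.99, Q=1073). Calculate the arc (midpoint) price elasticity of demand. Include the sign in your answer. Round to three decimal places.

-1.815

ΔQ = 1073 − 618 = 455; ΔP = 45.99 − 62 = -16.01.
Midpoints: P̄ = 54.00, Q̄ = 845.5.
ε = (ΔQ/ΔP)(P̄/Q̄) = (455/-16.01)(54.00/845.5).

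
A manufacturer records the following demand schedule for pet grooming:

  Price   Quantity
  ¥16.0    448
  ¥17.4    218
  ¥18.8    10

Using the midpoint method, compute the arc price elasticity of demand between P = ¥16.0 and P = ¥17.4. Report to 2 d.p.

At P = 16.0, Q = 448; at P = 17.4, Q = 218.
ΔQ = -230, ΔP = 1.4. Midpoints: P̄ = 16.70, Q̄ = 333.0.
ε = (ΔQ/ΔP)(P̄/Q̄) = (-230/1.4)(16.70/333.0).

-8.24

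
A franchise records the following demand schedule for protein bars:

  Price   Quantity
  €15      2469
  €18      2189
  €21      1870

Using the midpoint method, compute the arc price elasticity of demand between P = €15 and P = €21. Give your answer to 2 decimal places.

At P = 15, Q = 2469; at P = 21, Q = 1870.
ΔQ = -599, ΔP = 6. Midpoints: P̄ = 18.00, Q̄ = 2169.5.
ε = (ΔQ/ΔP)(P̄/Q̄) = (-599/6)(18.00/2169.5).

-0.83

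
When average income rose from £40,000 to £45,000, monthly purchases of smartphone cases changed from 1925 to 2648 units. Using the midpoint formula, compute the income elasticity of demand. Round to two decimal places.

ΔQ = 723, ΔI = 5000. Midpoints: Ī = 42,500, Q̄ = 2286.5.
ε_I = (ΔQ/ΔI)(Ī/Q̄) = (723/5000)(42500/2286.5).
ε_I > 0, so the good is normal.

2.69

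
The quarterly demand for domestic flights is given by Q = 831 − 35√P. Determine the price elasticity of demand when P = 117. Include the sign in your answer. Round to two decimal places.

At P = 117, Q = 452.417.
dQ/dP = −35/(2√P) = -1.618.
ε = (dQ/dP)(P/Q) = (-1.618)(117/452.417).

-0.42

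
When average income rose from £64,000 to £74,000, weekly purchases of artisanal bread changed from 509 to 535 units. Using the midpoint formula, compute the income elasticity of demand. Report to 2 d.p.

0.34

ΔQ = 26, ΔI = 10000. Midpoints: Ī = 69,000, Q̄ = 522.0.
ε_I = (ΔQ/ΔI)(Ī/Q̄) = (26/10000)(69000/522.0).
ε_I > 0, so the good is normal.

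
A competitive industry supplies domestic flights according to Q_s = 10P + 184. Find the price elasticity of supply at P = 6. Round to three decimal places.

At P = 6, Q_s = 244.
dQ_s/dP = 10.
ε_s = (dQ_s/dP)(P/Q_s) = (10)(6/244).

0.246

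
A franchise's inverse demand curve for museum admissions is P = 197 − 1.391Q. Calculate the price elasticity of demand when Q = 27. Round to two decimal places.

-4.25

At Q = 27, P = 197 − 1.391(27) = 159.44.
dP/dQ = −1.391, so dQ/dP = 1/(−1.391) = -0.719.
ε = (dQ/dP)(P/Q) = (-0.719)(159.44/27).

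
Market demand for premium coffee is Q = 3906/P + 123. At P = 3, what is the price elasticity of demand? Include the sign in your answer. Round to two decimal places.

-0.91

At P = 3, Q = 1425.
dQ/dP = −3906/P² = -434.
ε = (dQ/dP)(P/Q) = (-434)(3/1425).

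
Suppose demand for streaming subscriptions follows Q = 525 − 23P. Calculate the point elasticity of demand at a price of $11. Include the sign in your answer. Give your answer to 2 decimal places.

-0.93

At P = 11, Q = 272.
dQ/dP = −23.
ε = (dQ/dP)(P/Q) = (-23)(11/272).
|ε| < 1, so demand is inelastic at this price.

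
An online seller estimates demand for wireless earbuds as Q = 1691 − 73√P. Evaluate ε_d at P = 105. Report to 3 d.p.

At P = 105, Q = 942.973.
dQ/dP = −73/(2√P) = -3.562.
ε = (dQ/dP)(P/Q) = (-3.562)(105/942.973).
|ε| < 1, so demand is inelastic at this price.

-0.397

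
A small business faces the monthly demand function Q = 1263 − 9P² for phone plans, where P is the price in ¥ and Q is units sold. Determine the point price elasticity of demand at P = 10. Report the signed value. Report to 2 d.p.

At P = 10, Q = 363.
dQ/dP = −18P = -180.
ε = (dQ/dP)(P/Q) = (-180)(10/363).

-4.96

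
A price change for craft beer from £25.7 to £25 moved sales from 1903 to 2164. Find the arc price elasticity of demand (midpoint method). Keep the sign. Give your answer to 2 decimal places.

-4.65

ΔQ = 2164 − 1903 = 261; ΔP = 25 − 25.7 = -0.7.
Midpoints: P̄ = 25.35, Q̄ = 2033.5.
ε = (ΔQ/ΔP)(P̄/Q̄) = (261/-0.7)(25.35/2033.5).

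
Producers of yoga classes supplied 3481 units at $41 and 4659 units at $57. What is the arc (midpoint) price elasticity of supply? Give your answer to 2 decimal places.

ΔQ = 4659 − 3481 = 1178; ΔP = 57 − 41 = 16.
Midpoints: P̄ = 49.00, Q̄ = 4070.0.
ε_s = (ΔQ/ΔP)(P̄/Q̄) = (1178/16)(49.00/4070.0).

0.89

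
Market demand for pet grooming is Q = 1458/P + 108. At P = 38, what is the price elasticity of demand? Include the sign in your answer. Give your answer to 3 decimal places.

At P = 38, Q = 146.368.
dQ/dP = −1458/P² = -1.010.
ε = (dQ/dP)(P/Q) = (-1.010)(38/146.368).

-0.262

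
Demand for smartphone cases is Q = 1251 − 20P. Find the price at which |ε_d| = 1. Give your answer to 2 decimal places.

31.28

For linear demand Q = a − bP, ε = −bP/(a − bP). |ε| = 1 when bP = a − bP, i.e. P = a/(2b).
P = 1251/(2·20) = 1251/40 = 31.2750.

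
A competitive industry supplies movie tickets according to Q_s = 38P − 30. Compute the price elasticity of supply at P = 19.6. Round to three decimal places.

At P = 19.6, Q_s = 714.80.
dQ_s/dP = 38.
ε_s = (dQ_s/dP)(P/Q_s) = (38)(19.6/714.80).

1.042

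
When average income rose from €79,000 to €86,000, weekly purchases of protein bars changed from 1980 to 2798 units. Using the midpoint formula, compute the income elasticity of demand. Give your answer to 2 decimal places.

ΔQ = 818, ΔI = 7000. Midpoints: Ī = 82,500, Q̄ = 2389.0.
ε_I = (ΔQ/ΔI)(Ī/Q̄) = (818/7000)(82500/2389.0).
ε_I > 0, so the good is normal.

4.04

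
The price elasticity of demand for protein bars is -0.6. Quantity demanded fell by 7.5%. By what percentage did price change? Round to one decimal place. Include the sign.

%ΔP ≈ %ΔQ / ε = (-7.5%)/(-0.6) = 12.50%.

12.5%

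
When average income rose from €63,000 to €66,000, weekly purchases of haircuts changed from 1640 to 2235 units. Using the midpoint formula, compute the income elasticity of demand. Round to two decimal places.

ΔQ = 595, ΔI = 3000. Midpoints: Ī = 64,500, Q̄ = 1937.5.
ε_I = (ΔQ/ΔI)(Ī/Q̄) = (595/3000)(64500/1937.5).

6.60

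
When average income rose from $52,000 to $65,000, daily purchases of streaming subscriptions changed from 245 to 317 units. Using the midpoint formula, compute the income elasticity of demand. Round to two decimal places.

ΔQ = 72, ΔI = 13000. Midpoints: Ī = 58,500, Q̄ = 281.0.
ε_I = (ΔQ/ΔI)(Ī/Q̄) = (72/13000)(58500/281.0).

1.15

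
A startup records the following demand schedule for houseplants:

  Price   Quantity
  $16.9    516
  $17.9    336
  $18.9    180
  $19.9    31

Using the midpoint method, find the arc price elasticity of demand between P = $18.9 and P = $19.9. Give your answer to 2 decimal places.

-27.40

At P = 18.9, Q = 180; at P = 19.9, Q = 31.
ΔQ = -149, ΔP = 1.0. Midpoints: P̄ = 19.40, Q̄ = 105.5.
ε = (ΔQ/ΔP)(P̄/Q̄) = (-149/1.0)(19.40/105.5).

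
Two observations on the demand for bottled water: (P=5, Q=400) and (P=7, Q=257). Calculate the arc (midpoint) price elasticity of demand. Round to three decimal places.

-1.306

ΔQ = 257 − 400 = -143; ΔP = 7 − 5 = 2.
Midpoints: P̄ = 6.00, Q̄ = 328.5.
ε = (ΔQ/ΔP)(P̄/Q̄) = (-143/2)(6.00/328.5).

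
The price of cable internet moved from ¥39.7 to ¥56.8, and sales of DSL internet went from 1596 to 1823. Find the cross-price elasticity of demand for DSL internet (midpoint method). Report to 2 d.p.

0.37

ΔQ_x = 1823 − 1596 = 227; ΔP_y = 56.8 − 39.7 = 17.1.
Midpoints: P̄_y = 48.25, Q̄_x = 1709.5.
ε_xy = (ΔQ_x/ΔP_y)(P̄_y/Q̄_x) = (227/17.1)(48.25/1709.5).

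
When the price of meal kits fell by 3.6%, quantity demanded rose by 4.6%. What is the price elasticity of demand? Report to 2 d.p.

-1.28

ε = %ΔQ / %ΔP = (4.6)/(-3.6) = -1.278.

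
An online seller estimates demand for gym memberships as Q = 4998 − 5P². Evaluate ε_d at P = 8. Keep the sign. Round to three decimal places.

-0.137

At P = 8, Q = 4678.
dQ/dP = −10P = -80.
ε = (dQ/dP)(P/Q) = (-80)(8/4678).
|ε| < 1, so demand is inelastic at this price.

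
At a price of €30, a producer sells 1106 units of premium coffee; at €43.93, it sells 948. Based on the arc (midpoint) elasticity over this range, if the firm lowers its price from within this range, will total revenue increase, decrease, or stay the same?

Arc ε = (-158/13.93)(36.97/1027.0) ≈ -0.408.
|ε| = 0.41 < 1, so demand is inelastic. A price cut therefore reduces total revenue.

decrease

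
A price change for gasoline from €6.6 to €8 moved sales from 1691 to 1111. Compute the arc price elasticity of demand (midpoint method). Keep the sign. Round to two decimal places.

ΔQ = 1111 − 1691 = -580; ΔP = 8 − 6.6 = 1.4.
Midpoints: P̄ = 7.30, Q̄ = 1401.0.
ε = (ΔQ/ΔP)(P̄/Q̄) = (-580/1.4)(7.30/1401.0).

-2.16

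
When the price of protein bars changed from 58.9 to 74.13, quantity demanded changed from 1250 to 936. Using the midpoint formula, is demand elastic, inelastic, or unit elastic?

Arc ε ≈ -1.255.
|ε| = 1.25 > 1.

elastic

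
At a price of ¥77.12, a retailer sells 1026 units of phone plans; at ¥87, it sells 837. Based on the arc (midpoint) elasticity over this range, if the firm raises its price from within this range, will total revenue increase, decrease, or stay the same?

decrease

Arc ε = (-189/9.88)(82.06/931.5) ≈ -1.685.
|ε| = 1.69 > 1, so demand is elastic. A price rise therefore reduces total revenue.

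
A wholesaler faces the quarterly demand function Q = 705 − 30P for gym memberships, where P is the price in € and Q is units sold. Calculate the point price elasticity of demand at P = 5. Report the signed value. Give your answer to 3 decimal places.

-0.270

At P = 5, Q = 555.
dQ/dP = −30.
ε = (dQ/dP)(P/Q) = (-30)(5/555).
|ε| < 1, so demand is inelastic at this price.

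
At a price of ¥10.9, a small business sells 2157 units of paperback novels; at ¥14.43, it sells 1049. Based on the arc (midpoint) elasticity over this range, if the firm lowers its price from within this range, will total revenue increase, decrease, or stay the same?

increase

Arc ε = (-1108/3.53)(12.66/1603.0) ≈ -2.480.
|ε| = 2.48 > 1, so demand is elastic. A price cut therefore raises total revenue.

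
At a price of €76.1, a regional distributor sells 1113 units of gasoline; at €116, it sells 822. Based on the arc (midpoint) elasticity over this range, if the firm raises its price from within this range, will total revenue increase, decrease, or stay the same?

Arc ε = (-291/39.9)(96.05/967.5) ≈ -0.724.
|ε| = 0.72 < 1, so demand is inelastic. A price rise therefore raises total revenue.

increase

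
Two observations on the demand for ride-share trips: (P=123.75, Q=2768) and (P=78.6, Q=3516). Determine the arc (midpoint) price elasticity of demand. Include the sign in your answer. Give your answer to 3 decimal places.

-0.533

ΔQ = 3516 − 2768 = 748; ΔP = 78.6 − 123.75 = -45.15.
Midpoints: P̄ = 101.17, Q̄ = 3142.0.
ε = (ΔQ/ΔP)(P̄/Q̄) = (748/-45.15)(101.17/3142.0).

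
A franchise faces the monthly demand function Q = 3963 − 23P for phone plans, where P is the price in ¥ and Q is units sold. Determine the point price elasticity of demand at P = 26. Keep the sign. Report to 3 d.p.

At P = 26, Q = 3365.
dQ/dP = −23.
ε = (dQ/dP)(P/Q) = (-23)(26/3365).

-0.178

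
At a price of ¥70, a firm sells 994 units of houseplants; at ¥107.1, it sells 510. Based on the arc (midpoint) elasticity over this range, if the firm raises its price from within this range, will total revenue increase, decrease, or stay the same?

decrease

Arc ε = (-484/37.1)(88.55/752.0) ≈ -1.536.
|ε| = 1.54 > 1, so demand is elastic. A price rise therefore reduces total revenue.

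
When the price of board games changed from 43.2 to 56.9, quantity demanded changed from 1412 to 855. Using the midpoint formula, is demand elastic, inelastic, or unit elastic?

elastic

Arc ε ≈ -1.795.
|ε| = 1.80 > 1.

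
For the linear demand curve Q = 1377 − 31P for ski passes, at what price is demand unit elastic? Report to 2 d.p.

For linear demand Q = a − bP, ε = −bP/(a − bP). |ε| = 1 when bP = a − bP, i.e. P = a/(2b).
P = 1377/(2·31) = 1377/62 = 22.2097.

22.21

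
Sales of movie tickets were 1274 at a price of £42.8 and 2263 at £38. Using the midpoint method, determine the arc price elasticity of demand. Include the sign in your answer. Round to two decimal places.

ΔQ = 2263 − 1274 = 989; ΔP = 38 − 42.8 = -4.8.
Midpoints: P̄ = 40.40, Q̄ = 1768.5.
ε = (ΔQ/ΔP)(P̄/Q̄) = (989/-4.8)(40.40/1768.5).

-4.71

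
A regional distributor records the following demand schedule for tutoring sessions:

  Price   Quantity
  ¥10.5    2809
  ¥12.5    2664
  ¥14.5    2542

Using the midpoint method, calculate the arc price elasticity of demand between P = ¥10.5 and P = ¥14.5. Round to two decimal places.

-0.31

At P = 10.5, Q = 2809; at P = 14.5, Q = 2542.
ΔQ = -267, ΔP = 4.0. Midpoints: P̄ = 12.50, Q̄ = 2675.5.
ε = (ΔQ/ΔP)(P̄/Q̄) = (-267/4.0)(12.50/2675.5).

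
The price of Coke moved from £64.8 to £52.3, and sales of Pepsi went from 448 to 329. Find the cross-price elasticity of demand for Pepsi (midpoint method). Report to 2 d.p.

ΔQ_x = 329 − 448 = -119; ΔP_y = 52.3 − 64.8 = -12.5.
Midpoints: P̄_y = 58.55, Q̄_x = 388.5.
ε_xy = (ΔQ_x/ΔP_y)(P̄_y/Q̄_x) = (-119/-12.5)(58.55/388.5).

1.43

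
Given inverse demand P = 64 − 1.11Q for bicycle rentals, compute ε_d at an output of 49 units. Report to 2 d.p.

-0.18

At Q = 49, P = 64 − 1.11(49) = 9.61.
dP/dQ = −1.11, so dQ/dP = 1/(−1.11) = -0.901.
ε = (dQ/dP)(P/Q) = (-0.901)(9.61/49).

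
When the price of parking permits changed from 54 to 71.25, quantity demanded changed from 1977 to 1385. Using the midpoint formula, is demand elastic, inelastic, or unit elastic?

Arc ε ≈ -1.279.
|ε| = 1.28 > 1.

elastic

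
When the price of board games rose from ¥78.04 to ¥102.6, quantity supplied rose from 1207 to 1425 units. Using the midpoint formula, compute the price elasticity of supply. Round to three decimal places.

0.609

ΔQ = 1425 − 1207 = 218; ΔP = 102.6 − 78.04 = 24.56.
Midpoints: P̄ = 90.32, Q̄ = 1316.0.
ε_s = (ΔQ/ΔP)(P̄/Q̄) = (218/24.56)(90.32/1316.0).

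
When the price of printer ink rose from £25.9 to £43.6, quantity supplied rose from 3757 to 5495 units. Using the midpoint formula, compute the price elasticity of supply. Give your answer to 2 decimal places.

ΔQ = 5495 − 3757 = 1738; ΔP = 43.6 − 25.9 = 17.7.
Midpoints: P̄ = 34.75, Q̄ = 4626.0.
ε_s = (ΔQ/ΔP)(P̄/Q̄) = (1738/17.7)(34.75/4626.0).

0.74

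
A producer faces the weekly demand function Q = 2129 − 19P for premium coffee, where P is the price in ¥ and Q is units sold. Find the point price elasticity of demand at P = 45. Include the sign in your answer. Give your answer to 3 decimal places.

At P = 45, Q = 1274.
dQ/dP = −19.
ε = (dQ/dP)(P/Q) = (-19)(45/1274).
|ε| < 1, so demand is inelastic at this price.

-0.671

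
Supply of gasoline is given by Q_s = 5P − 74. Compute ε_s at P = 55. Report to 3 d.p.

1.368

At P = 55, Q_s = 201.
dQ_s/dP = 5.
ε_s = (dQ_s/dP)(P/Q_s) = (5)(55/201).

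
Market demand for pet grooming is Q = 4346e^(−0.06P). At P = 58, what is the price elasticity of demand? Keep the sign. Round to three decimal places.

At P = 58, Q = 133.889.
dQ/dP = −0.06·4346e^(−0.06P) = −0.06Q = -8.033.
ε = (dQ/dP)(P/Q) = (-8.033)(58/133.889).

-3.480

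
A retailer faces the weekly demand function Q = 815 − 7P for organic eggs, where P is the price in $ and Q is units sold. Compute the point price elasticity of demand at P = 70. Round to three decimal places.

-1.508

At P = 70, Q = 325.
dQ/dP = −7.
ε = (dQ/dP)(P/Q) = (-7)(70/325).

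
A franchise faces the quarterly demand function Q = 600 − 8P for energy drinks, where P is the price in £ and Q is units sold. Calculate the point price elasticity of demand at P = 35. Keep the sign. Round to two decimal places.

At P = 35, Q = 320.
dQ/dP = −8.
ε = (dQ/dP)(P/Q) = (-8)(35/320).
|ε| < 1, so demand is inelastic at this price.

-0.88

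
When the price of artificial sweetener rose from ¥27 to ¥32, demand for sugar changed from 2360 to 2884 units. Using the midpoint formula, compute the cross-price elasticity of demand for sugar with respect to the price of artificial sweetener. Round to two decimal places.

ΔQ_x = 2884 − 2360 = 524; ΔP_y = 32 − 27 = 5.
Midpoints: P̄_y = 29.50, Q̄_x = 2622.0.
ε_xy = (ΔQ_x/ΔP_y)(P̄_y/Q̄_x) = (524/5)(29.50/2622.0).

1.18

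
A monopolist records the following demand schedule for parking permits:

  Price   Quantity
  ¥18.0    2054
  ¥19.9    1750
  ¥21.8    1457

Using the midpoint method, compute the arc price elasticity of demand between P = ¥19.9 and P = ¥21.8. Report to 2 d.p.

At P = 19.9, Q = 1750; at P = 21.8, Q = 1457.
ΔQ = -293, ΔP = 1.9. Midpoints: P̄ = 20.85, Q̄ = 1603.5.
ε = (ΔQ/ΔP)(P̄/Q̄) = (-293/1.9)(20.85/1603.5).

-2.01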